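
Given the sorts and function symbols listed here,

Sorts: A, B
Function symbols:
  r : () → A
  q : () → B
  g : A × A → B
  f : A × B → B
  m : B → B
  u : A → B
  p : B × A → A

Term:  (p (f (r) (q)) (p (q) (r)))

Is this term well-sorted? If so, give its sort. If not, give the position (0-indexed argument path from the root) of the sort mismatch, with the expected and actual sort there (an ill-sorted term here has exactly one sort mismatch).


    (r) : A
    (q) : B
  (f (r) (q)) : B
    (q) : B
    (r) : A
  (p (q) (r)) : A
(p (f (r) (q)) (p (q) (r))) : A

well-sorted; sort = A


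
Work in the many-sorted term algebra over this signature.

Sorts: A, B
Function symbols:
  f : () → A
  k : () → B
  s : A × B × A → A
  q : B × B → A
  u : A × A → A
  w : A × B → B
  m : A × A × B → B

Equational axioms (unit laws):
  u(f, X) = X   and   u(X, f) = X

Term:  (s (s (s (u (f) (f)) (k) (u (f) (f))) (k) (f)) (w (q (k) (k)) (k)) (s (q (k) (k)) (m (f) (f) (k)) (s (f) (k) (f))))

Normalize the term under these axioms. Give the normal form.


1. (s (s (s (u (f) (f)) (k) (u (f) (f))) (k) (f)) (w (q (k) (k)) (k)) (s (q (k) (k)) (m (f) (f) (k)) (s (f) (k) (f))))  →  (s (s (s (f) (k) (u (f) (f))) (k) (f)) (w (q (k) (k)) (k)) (s (q (k) (k)) (m (f) (f) (k)) (s (f) (k) (f))))
2. (s (s (s (f) (k) (u (f) (f))) (k) (f)) (w (q (k) (k)) (k)) (s (q (k) (k)) (m (f) (f) (k)) (s (f) (k) (f))))  →  (s (s (s (f) (k) (f)) (k) (f)) (w (q (k) (k)) (k)) (s (q (k) (k)) (m (f) (f) (k)) (s (f) (k) (f))))

normal form = (s (s (s (f) (k) (f)) (k) (f)) (w (q (k) (k)) (k)) (s (q (k) (k)) (m (f) (f) (k)) (s (f) (k) (f))))


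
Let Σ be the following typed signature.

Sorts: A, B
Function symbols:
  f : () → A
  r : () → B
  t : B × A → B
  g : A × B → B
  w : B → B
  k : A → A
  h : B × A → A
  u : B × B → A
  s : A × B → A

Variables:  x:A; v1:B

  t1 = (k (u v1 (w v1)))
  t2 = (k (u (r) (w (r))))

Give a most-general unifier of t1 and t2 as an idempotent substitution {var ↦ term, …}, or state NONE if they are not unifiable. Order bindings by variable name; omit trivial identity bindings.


{v1 ↦ (r)}


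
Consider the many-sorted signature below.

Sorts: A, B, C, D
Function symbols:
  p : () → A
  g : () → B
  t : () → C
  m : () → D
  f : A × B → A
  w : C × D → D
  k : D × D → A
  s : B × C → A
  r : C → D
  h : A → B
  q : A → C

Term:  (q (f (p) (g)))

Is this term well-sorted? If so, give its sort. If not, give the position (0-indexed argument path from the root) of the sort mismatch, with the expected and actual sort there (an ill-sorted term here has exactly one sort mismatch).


    (p) : A
    (g) : B
  (f (p) (g)) : A
(q (f (p) (g))) : C

well-sorted; sort = C


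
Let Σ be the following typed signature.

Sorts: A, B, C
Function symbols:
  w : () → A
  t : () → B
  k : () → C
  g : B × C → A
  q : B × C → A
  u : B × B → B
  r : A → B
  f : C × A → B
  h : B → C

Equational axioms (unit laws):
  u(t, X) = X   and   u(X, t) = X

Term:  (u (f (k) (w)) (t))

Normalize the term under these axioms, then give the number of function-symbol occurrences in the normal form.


1. (u (f (k) (w)) (t))  →  (f (k) (w))
normal form: (f (k) (w))

size = 3


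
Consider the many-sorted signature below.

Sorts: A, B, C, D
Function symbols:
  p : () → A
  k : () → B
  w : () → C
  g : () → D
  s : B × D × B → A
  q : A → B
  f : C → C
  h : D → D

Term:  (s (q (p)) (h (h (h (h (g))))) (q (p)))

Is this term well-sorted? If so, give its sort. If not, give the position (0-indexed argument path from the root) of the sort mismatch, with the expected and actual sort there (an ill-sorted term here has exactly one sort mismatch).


    (p) : A
  (q (p)) : B
          (g) : D
        (h (g)) : D
      (h (h (g))) : D
    (h (h (h (g)))) : D
  (h (h (h (h (g))))) : D
    (p) : A
  (q (p)) : B
(s (q (p)) (h (h (h (h (g))))) (q (p))) : A

well-sorted; sort = A


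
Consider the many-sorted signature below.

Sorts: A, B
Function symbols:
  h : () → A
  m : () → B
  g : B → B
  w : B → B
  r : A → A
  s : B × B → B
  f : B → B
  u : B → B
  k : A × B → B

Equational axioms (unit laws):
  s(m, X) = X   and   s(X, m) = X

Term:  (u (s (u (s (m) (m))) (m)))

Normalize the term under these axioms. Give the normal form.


normal form = (u (u (m)))

1. (u (s (u (s (m) (m))) (m)))  →  (u (u (s (m) (m))))
2. (u (u (s (m) (m))))  →  (u (u (m)))


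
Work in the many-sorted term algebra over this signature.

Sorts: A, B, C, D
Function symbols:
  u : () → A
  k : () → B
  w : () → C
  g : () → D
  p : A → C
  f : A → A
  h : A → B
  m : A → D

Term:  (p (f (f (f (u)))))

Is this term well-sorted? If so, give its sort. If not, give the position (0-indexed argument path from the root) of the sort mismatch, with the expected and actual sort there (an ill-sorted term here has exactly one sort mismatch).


well-sorted; sort = C

        (u) : A
      (f (u)) : A
    (f (f (u))) : A
  (f (f (f (u)))) : A
(p (f (f (f (u))))) : C


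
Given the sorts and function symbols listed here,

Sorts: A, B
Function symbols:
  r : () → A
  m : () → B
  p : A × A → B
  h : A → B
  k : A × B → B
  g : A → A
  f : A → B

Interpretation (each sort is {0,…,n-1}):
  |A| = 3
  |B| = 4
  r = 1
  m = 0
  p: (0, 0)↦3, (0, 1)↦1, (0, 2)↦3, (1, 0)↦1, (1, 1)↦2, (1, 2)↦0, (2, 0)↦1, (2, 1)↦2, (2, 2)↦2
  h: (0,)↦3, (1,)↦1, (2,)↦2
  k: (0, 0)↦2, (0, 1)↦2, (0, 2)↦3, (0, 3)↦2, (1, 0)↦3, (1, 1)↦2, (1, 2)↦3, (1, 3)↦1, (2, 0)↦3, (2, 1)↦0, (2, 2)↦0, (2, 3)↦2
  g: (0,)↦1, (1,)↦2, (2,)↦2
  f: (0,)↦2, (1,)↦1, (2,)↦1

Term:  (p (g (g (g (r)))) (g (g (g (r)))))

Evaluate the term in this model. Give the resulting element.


  r = 1
  (g (r)) = g(1,) = 2
  (g (g (r))) = g(2,) = 2
  (g (g (g (r)))) = g(2,) = 2
  r = 1
  (g (r)) = g(1,) = 2
  (g (g (r))) = g(2,) = 2
  (g (g (g (r)))) = g(2,) = 2
  (p (g (g (g (r)))) (g (g (g (r))))) = p(2, 2) = 2

value = 2


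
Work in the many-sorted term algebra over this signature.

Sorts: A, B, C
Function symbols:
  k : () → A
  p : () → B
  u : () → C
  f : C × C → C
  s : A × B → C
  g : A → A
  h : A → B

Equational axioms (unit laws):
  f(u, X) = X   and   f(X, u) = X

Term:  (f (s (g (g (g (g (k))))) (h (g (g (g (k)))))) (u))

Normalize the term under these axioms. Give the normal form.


normal form = (s (g (g (g (g (k))))) (h (g (g (g (k))))))

1. (f (s (g (g (g (g (k))))) (h (g (g (g (k)))))) (u))  →  (s (g (g (g (g (k))))) (h (g (g (g (k))))))


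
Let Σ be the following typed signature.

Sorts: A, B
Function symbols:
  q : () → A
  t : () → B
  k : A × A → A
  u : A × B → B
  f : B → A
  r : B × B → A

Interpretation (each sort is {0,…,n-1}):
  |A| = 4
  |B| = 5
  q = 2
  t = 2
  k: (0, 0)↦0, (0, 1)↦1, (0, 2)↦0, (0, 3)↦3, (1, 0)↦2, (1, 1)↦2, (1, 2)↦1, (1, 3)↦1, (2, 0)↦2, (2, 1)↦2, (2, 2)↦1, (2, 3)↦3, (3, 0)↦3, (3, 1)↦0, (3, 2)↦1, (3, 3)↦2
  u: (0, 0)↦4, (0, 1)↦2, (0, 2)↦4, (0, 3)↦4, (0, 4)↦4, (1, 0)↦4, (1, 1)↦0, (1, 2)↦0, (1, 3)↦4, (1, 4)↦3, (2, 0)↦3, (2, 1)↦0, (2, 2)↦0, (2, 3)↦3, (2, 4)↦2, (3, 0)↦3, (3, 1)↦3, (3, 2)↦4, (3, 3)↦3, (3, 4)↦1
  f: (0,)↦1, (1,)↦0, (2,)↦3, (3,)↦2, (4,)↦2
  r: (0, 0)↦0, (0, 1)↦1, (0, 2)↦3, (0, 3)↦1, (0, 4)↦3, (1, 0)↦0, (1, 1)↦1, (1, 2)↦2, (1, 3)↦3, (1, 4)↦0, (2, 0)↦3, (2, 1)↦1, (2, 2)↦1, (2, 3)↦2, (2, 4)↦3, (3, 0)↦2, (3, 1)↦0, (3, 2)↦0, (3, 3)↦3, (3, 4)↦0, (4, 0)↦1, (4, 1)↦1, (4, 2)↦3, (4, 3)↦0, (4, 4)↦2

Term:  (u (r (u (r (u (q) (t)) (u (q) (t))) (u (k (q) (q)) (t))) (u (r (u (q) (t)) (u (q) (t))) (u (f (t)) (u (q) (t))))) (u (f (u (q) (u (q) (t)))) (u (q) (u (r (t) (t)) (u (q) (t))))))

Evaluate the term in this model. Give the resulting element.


value = 3

  q = 2
  t = 2
  (u (q) (t)) = u(2, 2) = 0
  q = 2
  t = 2
  (u (q) (t)) = u(2, 2) = 0
  (r (u (q) (t)) (u (q) (t))) = r(0, 0) = 0
  q = 2
  q = 2
  (k (q) (q)) = k(2, 2) = 1
  t = 2
  (u (k (q) (q)) (t)) = u(1, 2) = 0
  (u (r (u (q) (t)) (u (q) (t))) (u (k (q) (q)) (t))) = u(0, 0) = 4
  q = 2
  t = 2
  (u (q) (t)) = u(2, 2) = 0
  q = 2
  t = 2
  (u (q) (t)) = u(2, 2) = 0
  (r (u (q) (t)) (u (q) (t))) = r(0, 0) = 0
  t = 2
  (f (t)) = f(2,) = 3
  q = 2
  t = 2
  (u (q) (t)) = u(2, 2) = 0
  (u (f (t)) (u (q) (t))) = u(3, 0) = 3
  (u (r (u (q) (t)) (u (q) (t))) (u (f (t)) (u (q) (t)))) = u(0, 3) = 4
  (r (u (r (u (q) (t)) (u (q) (t))) (u (k (q) (q)) (t))) (u (r (u (q) (t)) (u (q) (t))) (u (f (t)) (u (q) (t))))) = r(4, 4) = 2
  q = 2
  q = 2
  t = 2
  (u (q) (t)) = u(2, 2) = 0
  (u (q) (u (q) (t))) = u(2, 0) = 3
  (f (u (q) (u (q) (t)))) = f(3,) = 2
  q = 2
  t = 2
  t = 2
  (r (t) (t)) = r(2, 2) = 1
  q = 2
  t = 2
  (u (q) (t)) = u(2, 2) = 0
  (u (r (t) (t)) (u (q) (t))) = u(1, 0) = 4
  (u (q) (u (r (t) (t)) (u (q) (t)))) = u(2, 4) = 2
  (u (f (u (q) (u (q) (t)))) (u (q) (u (r (t) (t)) (u (q) (t))))) = u(2, 2) = 0
  (u (r (u (r (u (q) (t)) (u (q) (t))) (u (k (q) (q)) (t))) (u (r (u (q) (t)) (u (q) (t))) (u (f (t)) (u (q) (t))))) (u (f (u (q) (u (q) (t)))) (u (q) (u (r (t) (t)) (u (q) (t)))))) = u(2, 0) = 3


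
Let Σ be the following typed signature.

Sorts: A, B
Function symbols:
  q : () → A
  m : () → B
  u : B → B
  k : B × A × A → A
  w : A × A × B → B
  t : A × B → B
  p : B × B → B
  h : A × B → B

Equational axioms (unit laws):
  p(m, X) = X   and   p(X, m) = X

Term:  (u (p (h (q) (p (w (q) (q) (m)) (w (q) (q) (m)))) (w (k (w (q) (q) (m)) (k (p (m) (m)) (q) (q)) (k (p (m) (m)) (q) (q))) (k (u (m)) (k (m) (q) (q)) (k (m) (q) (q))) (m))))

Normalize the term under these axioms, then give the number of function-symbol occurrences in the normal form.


size = 39

1. (u (p (h (q) (p (w (q) (q) (m)) (w (q) (q) (m)))) (w (k (w (q) (q) (m)) (k (p (m) (m)) (q) (q)) (k (p (m) (m)) (q) (q))) (k (u (m)) (k (m) (q) (q)) (k (m) (q) (q))) (m))))  →  (u (p (h (q) (p (w (q) (q) (m)) (w (q) (q) (m)))) (w (k (w (q) (q) (m)) (k (m) (q) (q)) (k (p (m) (m)) (q) (q))) (k (u (m)) (k (m) (q) (q)) (k (m) (q) (q))) (m))))
2. (u (p (h (q) (p (w (q) (q) (m)) (w (q) (q) (m)))) (w (k (w (q) (q) (m)) (k (m) (q) (q)) (k (p (m) (m)) (q) (q))) (k (u (m)) (k (m) (q) (q)) (k (m) (q) (q))) (m))))  →  (u (p (h (q) (p (w (q) (q) (m)) (w (q) (q) (m)))) (w (k (w (q) (q) (m)) (k (m) (q) (q)) (k (m) (q) (q))) (k (u (m)) (k (m) (q) (q)) (k (m) (q) (q))) (m))))
normal form: (u (p (h (q) (p (w (q) (q) (m)) (w (q) (q) (m)))) (w (k (w (q) (q) (m)) (k (m) (q) (q)) (k (m) (q) (q))) (k (u (m)) (k (m) (q) (q)) (k (m) (q) (q))) (m))))


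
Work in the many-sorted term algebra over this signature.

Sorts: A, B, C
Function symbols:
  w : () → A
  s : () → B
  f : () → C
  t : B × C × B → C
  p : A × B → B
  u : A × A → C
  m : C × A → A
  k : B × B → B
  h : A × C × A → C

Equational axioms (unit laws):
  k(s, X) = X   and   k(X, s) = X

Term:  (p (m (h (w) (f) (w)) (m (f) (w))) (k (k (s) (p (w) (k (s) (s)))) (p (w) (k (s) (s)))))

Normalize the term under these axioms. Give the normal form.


normal form = (p (m (h (w) (f) (w)) (m (f) (w))) (k (p (w) (s)) (p (w) (s))))

1. (p (m (h (w) (f) (w)) (m (f) (w))) (k (k (s) (p (w) (k (s) (s)))) (p (w) (k (s) (s)))))  →  (p (m (h (w) (f) (w)) (m (f) (w))) (k (p (w) (k (s) (s))) (p (w) (k (s) (s)))))
2. (p (m (h (w) (f) (w)) (m (f) (w))) (k (p (w) (k (s) (s))) (p (w) (k (s) (s)))))  →  (p (m (h (w) (f) (w)) (m (f) (w))) (k (p (w) (s)) (p (w) (k (s) (s)))))
3. (p (m (h (w) (f) (w)) (m (f) (w))) (k (p (w) (s)) (p (w) (k (s) (s)))))  →  (p (m (h (w) (f) (w)) (m (f) (w))) (k (p (w) (s)) (p (w) (s))))


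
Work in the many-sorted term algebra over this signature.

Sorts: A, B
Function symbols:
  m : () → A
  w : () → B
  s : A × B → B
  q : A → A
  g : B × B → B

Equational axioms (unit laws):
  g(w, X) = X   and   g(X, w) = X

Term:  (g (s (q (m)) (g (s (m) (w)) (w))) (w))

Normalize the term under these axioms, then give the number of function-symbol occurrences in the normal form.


1. (g (s (q (m)) (g (s (m) (w)) (w))) (w))  →  (s (q (m)) (g (s (m) (w)) (w)))
2. (s (q (m)) (g (s (m) (w)) (w)))  →  (s (q (m)) (s (m) (w)))
normal form: (s (q (m)) (s (m) (w)))

size = 6


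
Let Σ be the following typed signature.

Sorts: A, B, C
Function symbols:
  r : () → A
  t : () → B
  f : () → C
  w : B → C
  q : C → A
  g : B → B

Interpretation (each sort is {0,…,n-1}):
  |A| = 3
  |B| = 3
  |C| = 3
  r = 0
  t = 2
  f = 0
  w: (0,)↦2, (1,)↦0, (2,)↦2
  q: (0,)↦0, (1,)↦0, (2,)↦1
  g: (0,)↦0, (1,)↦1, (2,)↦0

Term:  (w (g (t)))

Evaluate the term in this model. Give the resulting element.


  t = 2
  (g (t)) = g(2,) = 0
  (w (g (t))) = w(0,) = 2

value = 2


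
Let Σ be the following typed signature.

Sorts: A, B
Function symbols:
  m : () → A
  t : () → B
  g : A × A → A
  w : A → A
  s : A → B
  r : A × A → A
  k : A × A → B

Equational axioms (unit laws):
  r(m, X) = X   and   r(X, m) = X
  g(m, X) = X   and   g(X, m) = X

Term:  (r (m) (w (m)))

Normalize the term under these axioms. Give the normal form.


1. (r (m) (w (m)))  →  (w (m))

normal form = (w (m))


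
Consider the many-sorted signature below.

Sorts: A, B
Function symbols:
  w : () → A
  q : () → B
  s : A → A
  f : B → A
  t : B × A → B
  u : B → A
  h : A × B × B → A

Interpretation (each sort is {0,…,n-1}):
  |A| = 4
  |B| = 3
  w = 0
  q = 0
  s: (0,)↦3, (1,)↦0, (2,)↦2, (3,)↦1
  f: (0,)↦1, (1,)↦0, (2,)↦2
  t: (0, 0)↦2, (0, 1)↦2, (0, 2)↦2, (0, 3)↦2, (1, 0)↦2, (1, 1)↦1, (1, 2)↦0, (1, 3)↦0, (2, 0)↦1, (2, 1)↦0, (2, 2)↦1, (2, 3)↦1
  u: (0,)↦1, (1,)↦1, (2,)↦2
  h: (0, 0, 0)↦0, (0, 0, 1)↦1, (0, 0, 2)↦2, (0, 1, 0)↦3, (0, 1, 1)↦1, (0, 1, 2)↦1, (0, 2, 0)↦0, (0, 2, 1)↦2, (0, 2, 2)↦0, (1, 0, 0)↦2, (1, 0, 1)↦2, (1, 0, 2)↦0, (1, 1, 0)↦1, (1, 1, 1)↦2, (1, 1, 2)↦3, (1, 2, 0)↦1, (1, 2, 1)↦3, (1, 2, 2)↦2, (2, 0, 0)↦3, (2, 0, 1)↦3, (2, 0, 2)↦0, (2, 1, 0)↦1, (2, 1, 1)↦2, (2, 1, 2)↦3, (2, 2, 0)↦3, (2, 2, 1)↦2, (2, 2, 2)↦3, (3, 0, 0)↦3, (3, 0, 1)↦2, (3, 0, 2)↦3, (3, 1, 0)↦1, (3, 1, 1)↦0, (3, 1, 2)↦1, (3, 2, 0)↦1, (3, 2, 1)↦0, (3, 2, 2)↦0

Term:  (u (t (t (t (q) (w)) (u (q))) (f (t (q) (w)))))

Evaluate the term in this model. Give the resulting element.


  q = 0
  w = 0
  (t (q) (w)) = t(0, 0) = 2
  q = 0
  (u (q)) = u(0,) = 1
  (t (t (q) (w)) (u (q))) = t(2, 1) = 0
  q = 0
  w = 0
  (t (q) (w)) = t(0, 0) = 2
  (f (t (q) (w))) = f(2,) = 2
  (t (t (t (q) (w)) (u (q))) (f (t (q) (w)))) = t(0, 2) = 2
  (u (t (t (t (q) (w)) (u (q))) (f (t (q) (w))))) = u(2,) = 2

value = 2


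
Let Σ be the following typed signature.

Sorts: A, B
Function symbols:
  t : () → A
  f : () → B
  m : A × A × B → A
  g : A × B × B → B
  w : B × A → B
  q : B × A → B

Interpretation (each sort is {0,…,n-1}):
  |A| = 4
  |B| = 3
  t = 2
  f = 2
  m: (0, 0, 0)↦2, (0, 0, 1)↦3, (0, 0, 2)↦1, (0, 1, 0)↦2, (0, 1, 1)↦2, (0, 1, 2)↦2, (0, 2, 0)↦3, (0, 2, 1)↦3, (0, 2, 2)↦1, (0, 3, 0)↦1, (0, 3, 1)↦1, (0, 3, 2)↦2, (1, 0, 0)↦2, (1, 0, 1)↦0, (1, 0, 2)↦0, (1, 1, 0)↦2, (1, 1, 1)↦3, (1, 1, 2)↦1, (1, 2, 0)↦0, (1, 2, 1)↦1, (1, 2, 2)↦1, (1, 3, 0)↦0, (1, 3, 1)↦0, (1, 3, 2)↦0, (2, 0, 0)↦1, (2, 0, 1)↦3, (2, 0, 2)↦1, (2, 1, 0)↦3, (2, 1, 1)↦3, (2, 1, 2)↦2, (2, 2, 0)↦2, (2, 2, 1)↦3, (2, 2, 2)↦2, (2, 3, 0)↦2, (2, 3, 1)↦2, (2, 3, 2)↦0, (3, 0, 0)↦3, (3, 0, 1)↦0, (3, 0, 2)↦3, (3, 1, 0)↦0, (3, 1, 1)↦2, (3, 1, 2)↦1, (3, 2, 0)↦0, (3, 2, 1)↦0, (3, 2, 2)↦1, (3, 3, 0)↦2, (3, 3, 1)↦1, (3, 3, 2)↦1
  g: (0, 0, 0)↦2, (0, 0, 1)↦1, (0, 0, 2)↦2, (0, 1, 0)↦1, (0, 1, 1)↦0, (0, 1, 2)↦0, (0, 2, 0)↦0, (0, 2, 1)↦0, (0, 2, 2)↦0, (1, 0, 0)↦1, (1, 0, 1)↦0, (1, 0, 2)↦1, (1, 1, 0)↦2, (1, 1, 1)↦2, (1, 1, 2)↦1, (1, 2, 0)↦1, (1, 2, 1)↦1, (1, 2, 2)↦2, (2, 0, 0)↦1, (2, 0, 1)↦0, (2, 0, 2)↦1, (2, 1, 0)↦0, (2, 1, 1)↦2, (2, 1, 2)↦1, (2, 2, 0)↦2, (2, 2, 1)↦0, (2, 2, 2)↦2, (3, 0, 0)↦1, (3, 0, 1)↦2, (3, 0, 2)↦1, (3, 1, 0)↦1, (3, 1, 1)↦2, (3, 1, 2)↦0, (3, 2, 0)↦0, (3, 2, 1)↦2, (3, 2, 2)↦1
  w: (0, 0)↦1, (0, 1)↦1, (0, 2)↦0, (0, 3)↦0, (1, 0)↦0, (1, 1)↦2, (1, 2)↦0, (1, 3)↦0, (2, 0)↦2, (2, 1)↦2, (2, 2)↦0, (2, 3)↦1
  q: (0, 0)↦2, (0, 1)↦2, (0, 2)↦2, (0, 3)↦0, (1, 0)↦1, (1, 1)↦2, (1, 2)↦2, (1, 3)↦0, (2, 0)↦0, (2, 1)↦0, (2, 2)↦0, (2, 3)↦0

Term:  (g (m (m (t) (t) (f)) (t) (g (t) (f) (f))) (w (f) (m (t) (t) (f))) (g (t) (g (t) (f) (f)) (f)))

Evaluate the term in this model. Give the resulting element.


  t = 2
  t = 2
  f = 2
  (m (t) (t) (f)) = m(2, 2, 2) = 2
  t = 2
  t = 2
  f = 2
  f = 2
  (g (t) (f) (f)) = g(2, 2, 2) = 2
  (m (m (t) (t) (f)) (t) (g (t) (f) (f))) = m(2, 2, 2) = 2
  f = 2
  t = 2
  t = 2
  f = 2
  (m (t) (t) (f)) = m(2, 2, 2) = 2
  (w (f) (m (t) (t) (f))) = w(2, 2) = 0
  t = 2
  t = 2
  f = 2
  f = 2
  (g (t) (f) (f)) = g(2, 2, 2) = 2
  f = 2
  (g (t) (g (t) (f) (f)) (f)) = g(2, 2, 2) = 2
  (g (m (m (t) (t) (f)) (t) (g (t) (f) (f))) (w (f) (m (t) (t) (f))) (g (t) (g (t) (f) (f)) (f))) = g(2, 0, 2) = 1

value = 1


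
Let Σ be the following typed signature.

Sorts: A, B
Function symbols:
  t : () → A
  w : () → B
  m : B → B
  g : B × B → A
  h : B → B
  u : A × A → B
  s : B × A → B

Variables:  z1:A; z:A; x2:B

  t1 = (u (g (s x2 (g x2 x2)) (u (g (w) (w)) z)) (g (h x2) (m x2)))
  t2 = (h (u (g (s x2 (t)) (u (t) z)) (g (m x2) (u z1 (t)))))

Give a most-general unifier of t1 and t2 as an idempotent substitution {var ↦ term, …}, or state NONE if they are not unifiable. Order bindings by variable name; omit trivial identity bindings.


NONE (not unifiable)

head clash or occurs-check failure — not unifiable


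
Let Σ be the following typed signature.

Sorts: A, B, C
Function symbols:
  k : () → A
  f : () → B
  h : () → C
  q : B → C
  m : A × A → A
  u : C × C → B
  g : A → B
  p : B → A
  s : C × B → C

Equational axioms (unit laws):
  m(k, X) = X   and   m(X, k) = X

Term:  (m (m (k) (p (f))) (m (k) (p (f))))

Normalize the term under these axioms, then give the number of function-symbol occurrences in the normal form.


size = 5

1. (m (m (k) (p (f))) (m (k) (p (f))))  →  (m (p (f)) (m (k) (p (f))))
2. (m (p (f)) (m (k) (p (f))))  →  (m (p (f)) (p (f)))
normal form: (m (p (f)) (p (f)))


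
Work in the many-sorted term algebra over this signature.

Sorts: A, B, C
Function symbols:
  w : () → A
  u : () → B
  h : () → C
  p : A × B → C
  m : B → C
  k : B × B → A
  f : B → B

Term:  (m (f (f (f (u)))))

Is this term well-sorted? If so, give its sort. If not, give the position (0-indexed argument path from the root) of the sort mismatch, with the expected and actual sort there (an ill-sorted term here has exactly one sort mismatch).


        (u) : B
      (f (u)) : B
    (f (f (u))) : B
  (f (f (f (u)))) : B
(m (f (f (f (u))))) : C

well-sorted; sort = C


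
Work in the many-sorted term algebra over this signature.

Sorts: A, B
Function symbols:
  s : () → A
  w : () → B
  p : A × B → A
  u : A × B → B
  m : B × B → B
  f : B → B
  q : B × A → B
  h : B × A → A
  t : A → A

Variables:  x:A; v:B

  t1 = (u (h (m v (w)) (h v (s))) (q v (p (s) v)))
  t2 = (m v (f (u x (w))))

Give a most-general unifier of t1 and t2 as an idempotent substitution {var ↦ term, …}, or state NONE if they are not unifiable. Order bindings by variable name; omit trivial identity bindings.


NONE (not unifiable)

head clash or occurs-check failure — not unifiable


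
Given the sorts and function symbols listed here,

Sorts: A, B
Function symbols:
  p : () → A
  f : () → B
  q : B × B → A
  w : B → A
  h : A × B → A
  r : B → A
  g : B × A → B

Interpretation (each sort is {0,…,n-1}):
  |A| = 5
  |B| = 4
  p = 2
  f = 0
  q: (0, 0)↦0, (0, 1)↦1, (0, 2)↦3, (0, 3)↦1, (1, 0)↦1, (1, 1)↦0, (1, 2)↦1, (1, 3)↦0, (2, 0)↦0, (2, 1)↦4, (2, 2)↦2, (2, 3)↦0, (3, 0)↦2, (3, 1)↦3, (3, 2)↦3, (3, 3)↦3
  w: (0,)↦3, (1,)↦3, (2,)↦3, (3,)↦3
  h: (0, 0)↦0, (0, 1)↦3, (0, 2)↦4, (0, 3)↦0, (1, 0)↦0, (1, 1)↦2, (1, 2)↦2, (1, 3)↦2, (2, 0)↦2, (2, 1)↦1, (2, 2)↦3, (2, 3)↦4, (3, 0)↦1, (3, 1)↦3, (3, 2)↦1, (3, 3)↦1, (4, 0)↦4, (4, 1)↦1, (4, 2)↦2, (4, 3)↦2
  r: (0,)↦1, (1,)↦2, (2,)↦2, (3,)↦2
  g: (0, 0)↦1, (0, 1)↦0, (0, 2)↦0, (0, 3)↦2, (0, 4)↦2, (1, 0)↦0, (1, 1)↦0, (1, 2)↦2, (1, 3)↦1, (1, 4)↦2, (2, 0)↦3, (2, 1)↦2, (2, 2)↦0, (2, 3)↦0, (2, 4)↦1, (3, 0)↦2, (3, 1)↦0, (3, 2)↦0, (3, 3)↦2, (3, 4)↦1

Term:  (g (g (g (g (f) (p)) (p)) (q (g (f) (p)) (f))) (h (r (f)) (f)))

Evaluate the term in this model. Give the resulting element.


  f = 0
  p = 2
  (g (f) (p)) = g(0, 2) = 0
  p = 2
  (g (g (f) (p)) (p)) = g(0, 2) = 0
  f = 0
  p = 2
  (g (f) (p)) = g(0, 2) = 0
  f = 0
  (q (g (f) (p)) (f)) = q(0, 0) = 0
  (g (g (g (f) (p)) (p)) (q (g (f) (p)) (f))) = g(0, 0) = 1
  f = 0
  (r (f)) = r(0,) = 1
  f = 0
  (h (r (f)) (f)) = h(1, 0) = 0
  (g (g (g (g (f) (p)) (p)) (q (g (f) (p)) (f))) (h (r (f)) (f))) = g(1, 0) = 0

value = 0


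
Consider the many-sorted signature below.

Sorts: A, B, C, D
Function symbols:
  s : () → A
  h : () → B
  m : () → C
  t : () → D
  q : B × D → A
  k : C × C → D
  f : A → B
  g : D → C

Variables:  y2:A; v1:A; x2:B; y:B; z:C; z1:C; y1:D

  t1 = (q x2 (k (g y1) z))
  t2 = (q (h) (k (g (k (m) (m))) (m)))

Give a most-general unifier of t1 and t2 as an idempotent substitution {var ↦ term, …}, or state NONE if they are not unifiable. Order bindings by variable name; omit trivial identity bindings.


{x2 ↦ (h), y1 ↦ (k (m) (m)), z ↦ (m)}


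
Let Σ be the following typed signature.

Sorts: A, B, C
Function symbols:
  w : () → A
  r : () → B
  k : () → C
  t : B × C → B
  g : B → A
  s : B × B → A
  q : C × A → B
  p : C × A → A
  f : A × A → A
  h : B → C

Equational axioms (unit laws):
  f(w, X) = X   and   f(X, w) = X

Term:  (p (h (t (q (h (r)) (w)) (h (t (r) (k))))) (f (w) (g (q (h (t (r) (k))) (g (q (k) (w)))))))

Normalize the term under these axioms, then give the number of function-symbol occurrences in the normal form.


size = 21

1. (p (h (t (q (h (r)) (w)) (h (t (r) (k))))) (f (w) (g (q (h (t (r) (k))) (g (q (k) (w)))))))  →  (p (h (t (q (h (r)) (w)) (h (t (r) (k))))) (g (q (h (t (r) (k))) (g (q (k) (w))))))
normal form: (p (h (t (q (h (r)) (w)) (h (t (r) (k))))) (g (q (h (t (r) (k))) (g (q (k) (w))))))


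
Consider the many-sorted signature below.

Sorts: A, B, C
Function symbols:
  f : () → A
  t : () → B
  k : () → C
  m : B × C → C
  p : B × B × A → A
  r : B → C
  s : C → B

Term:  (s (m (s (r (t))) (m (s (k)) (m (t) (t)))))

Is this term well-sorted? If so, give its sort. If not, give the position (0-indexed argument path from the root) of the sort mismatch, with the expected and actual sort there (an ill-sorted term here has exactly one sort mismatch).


        (t) : B
      (r (t)) : C
    (s (r (t))) : B
        (k) : C
      (s (k)) : B
        (t) : B
        (t) : B
      (m (t) (t)) : ✗ arg 1 at [0, 1, 1, 1] has sort B, expected C

ill-sorted at position [0, 1, 1, 1]: expected C, got B


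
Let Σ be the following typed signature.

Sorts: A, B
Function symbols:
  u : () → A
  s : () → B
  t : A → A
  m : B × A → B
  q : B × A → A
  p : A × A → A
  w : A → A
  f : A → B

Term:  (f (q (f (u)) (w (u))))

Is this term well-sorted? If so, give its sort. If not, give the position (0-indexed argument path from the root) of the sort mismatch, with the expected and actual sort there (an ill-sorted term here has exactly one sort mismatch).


      (u) : A
    (f (u)) : B
      (u) : A
    (w (u)) : A
  (q (f (u)) (w (u))) : A
(f (q (f (u)) (w (u)))) : B

well-sorted; sort = B


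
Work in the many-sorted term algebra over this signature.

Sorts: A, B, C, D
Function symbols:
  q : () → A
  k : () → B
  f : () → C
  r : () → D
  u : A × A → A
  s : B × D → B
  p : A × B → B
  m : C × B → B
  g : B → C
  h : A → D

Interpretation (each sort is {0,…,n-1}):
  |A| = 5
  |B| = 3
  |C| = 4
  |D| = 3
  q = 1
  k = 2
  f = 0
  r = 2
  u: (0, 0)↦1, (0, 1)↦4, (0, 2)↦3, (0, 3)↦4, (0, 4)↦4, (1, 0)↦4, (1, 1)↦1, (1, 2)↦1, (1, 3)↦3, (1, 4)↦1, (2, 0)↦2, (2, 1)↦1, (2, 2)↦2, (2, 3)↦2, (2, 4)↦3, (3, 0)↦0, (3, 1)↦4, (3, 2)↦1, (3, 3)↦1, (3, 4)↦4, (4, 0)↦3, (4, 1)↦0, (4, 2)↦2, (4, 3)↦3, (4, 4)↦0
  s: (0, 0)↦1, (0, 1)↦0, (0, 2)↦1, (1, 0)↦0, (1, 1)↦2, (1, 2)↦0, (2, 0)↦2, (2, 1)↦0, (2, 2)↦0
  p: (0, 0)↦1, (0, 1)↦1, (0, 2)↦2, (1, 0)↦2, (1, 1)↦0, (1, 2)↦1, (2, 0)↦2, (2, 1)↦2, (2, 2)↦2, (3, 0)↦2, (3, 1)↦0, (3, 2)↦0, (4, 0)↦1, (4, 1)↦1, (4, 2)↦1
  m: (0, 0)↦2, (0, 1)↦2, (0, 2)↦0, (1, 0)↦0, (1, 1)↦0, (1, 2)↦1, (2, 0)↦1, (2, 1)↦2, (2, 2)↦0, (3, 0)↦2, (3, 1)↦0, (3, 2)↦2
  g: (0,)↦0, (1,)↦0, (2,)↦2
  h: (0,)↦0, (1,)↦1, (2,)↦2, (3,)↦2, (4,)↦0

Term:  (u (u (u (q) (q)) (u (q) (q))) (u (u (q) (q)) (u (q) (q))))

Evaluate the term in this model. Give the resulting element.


value = 1

  q = 1
  q = 1
  (u (q) (q)) = u(1, 1) = 1
  q = 1
  q = 1
  (u (q) (q)) = u(1, 1) = 1
  (u (u (q) (q)) (u (q) (q))) = u(1, 1) = 1
  q = 1
  q = 1
  (u (q) (q)) = u(1, 1) = 1
  q = 1
  q = 1
  (u (q) (q)) = u(1, 1) = 1
  (u (u (q) (q)) (u (q) (q))) = u(1, 1) = 1
  (u (u (u (q) (q)) (u (q) (q))) (u (u (q) (q)) (u (q) (q)))) = u(1, 1) = 1


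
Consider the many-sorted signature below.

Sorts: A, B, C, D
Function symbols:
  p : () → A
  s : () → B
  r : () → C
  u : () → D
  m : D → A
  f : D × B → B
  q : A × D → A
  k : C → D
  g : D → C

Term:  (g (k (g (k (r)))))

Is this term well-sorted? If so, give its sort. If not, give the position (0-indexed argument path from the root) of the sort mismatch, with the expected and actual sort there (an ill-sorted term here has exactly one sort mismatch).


        (r) : C
      (k (r)) : D
    (g (k (r))) : C
  (k (g (k (r)))) : D
(g (k (g (k (r))))) : C

well-sorted; sort = C


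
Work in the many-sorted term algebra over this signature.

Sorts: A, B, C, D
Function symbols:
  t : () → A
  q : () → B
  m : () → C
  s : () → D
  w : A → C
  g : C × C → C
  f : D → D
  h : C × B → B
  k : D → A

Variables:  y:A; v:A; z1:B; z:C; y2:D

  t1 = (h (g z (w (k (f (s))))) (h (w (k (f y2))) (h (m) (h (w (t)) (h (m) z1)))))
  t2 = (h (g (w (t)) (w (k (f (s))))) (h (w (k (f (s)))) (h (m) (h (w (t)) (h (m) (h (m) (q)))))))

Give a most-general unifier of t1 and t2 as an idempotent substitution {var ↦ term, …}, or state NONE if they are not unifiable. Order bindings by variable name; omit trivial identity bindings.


{y2 ↦ (s), z ↦ (w (t)), z1 ↦ (h (m) (q))}


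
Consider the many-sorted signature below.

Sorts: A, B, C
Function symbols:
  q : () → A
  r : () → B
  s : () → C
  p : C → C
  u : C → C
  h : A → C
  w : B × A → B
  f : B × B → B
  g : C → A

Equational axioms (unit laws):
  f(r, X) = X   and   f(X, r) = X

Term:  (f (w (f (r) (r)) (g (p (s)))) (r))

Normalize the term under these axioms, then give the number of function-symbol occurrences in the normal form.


1. (f (w (f (r) (r)) (g (p (s)))) (r))  →  (w (f (r) (r)) (g (p (s))))
2. (w (f (r) (r)) (g (p (s))))  →  (w (r) (g (p (s))))
normal form: (w (r) (g (p (s))))

size = 5


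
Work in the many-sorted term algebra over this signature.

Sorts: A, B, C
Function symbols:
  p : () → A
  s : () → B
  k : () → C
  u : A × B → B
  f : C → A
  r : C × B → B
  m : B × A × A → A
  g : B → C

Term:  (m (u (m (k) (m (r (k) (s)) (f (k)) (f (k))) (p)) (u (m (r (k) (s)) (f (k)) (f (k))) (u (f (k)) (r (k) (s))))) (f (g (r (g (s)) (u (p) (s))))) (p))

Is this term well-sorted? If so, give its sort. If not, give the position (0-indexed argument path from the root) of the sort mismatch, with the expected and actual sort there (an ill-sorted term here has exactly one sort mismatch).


ill-sorted at position [0, 0, 0]: expected B, got C

      (k) : C
          (k) : C
          (s) : B
        (r (k) (s)) : B
          (k) : C
        (f (k)) : A
          (k) : C
        (f (k)) : A
      (m (r (k) (s)) (f (k)) (f (k))) : A
      (p) : A
    (m (k) (m (r (k) (s)) (f (k)) (f (k))) (p)) : ✗ arg 0 at [0, 0, 0] has sort C, expected B
          (k) : C
          (s) : B
        (r (k) (s)) : B
          (k) : C
        (f (k)) : A
          (k) : C
        (f (k)) : A
      (m (r (k) (s)) (f (k)) (f (k))) : A
          (k) : C
        (f (k)) : A
          (k) : C
          (s) : B
        (r (k) (s)) : B
      (u (f (k)) (r (k) (s))) : B
    (u (m (r (k) (s)) (f (k)) (f (k))) (u (f (k)) (r (k) (s)))) : B
          (s) : B
        (g (s)) : C
          (p) : A
          (s) : B
        (u (p) (s)) : B
      (r (g (s)) (u (p) (s))) : B
    (g (r (g (s)) (u (p) (s)))) : C
  (f (g (r (g (s)) (u (p) (s))))) : A
  (p) : A


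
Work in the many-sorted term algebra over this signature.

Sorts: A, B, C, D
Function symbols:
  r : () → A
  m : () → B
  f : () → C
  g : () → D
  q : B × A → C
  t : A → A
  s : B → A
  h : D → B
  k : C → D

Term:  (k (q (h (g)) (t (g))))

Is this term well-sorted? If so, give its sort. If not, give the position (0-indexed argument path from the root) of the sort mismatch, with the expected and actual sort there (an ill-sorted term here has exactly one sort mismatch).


ill-sorted at position [0, 1, 0]: expected A, got D

      (g) : D
    (h (g)) : B
      (g) : D
    (t (g)) : ✗ arg 0 at [0, 1, 0] has sort D, expected A


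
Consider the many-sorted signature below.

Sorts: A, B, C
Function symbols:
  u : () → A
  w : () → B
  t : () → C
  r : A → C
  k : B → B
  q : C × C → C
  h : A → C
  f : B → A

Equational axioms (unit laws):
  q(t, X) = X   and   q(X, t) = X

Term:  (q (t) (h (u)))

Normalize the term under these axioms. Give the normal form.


normal form = (h (u))

1. (q (t) (h (u)))  →  (h (u))


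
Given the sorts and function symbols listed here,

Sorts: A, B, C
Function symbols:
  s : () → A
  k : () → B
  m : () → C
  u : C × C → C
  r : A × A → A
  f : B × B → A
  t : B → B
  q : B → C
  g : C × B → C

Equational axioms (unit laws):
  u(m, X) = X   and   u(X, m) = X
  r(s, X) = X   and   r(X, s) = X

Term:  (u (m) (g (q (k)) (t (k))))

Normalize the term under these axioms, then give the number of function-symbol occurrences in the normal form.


size = 5

1. (u (m) (g (q (k)) (t (k))))  →  (g (q (k)) (t (k)))
normal form: (g (q (k)) (t (k)))


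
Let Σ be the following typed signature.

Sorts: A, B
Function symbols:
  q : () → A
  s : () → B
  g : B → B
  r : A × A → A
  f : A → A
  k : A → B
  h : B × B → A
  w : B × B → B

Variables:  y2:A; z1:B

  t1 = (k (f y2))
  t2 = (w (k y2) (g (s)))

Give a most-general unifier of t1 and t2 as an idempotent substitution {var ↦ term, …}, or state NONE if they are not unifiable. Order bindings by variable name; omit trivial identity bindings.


head clash or occurs-check failure — not unifiable

NONE (not unifiable)


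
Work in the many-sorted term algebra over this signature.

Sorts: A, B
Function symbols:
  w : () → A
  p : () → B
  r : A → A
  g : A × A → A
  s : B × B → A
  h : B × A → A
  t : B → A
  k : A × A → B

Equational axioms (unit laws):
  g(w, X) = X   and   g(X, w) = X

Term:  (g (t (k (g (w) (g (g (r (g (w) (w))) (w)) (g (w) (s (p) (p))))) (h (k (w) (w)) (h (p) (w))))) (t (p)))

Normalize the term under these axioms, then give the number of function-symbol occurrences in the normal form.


1. (g (t (k (g (w) (g (g (r (g (w) (w))) (w)) (g (w) (s (p) (p))))) (h (k (w) (w)) (h (p) (w))))) (t (p)))  →  (g (t (k (g (g (r (g (w) (w))) (w)) (g (w) (s (p) (p)))) (h (k (w) (w)) (h (p) (w))))) (t (p)))
2. (g (t (k (g (g (r (g (w) (w))) (w)) (g (w) (s (p) (p)))) (h (k (w) (w)) (h (p) (w))))) (t (p)))  →  (g (t (k (g (r (g (w) (w))) (g (w) (s (p) (p)))) (h (k (w) (w)) (h (p) (w))))) (t (p)))
3. (g (t (k (g (r (g (w) (w))) (g (w) (s (p) (p)))) (h (k (w) (w)) (h (p) (w))))) (t (p)))  →  (g (t (k (g (r (w)) (g (w) (s (p) (p)))) (h (k (w) (w)) (h (p) (w))))) (t (p)))
4. (g (t (k (g (r (w)) (g (w) (s (p) (p)))) (h (k (w) (w)) (h (p) (w))))) (t (p)))  →  (g (t (k (g (r (w)) (s (p) (p))) (h (k (w) (w)) (h (p) (w))))) (t (p)))
normal form: (g (t (k (g (r (w)) (s (p) (p))) (h (k (w) (w)) (h (p) (w))))) (t (p)))

size = 18


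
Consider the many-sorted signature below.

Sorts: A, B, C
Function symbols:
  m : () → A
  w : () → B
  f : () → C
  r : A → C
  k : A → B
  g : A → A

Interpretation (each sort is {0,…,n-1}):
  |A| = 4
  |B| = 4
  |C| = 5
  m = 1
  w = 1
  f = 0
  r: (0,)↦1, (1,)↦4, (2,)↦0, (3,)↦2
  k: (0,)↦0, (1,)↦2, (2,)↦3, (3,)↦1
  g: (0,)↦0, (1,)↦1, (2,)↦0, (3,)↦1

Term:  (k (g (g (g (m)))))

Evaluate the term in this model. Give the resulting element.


value = 2

  m = 1
  (g (m)) = g(1,) = 1
  (g (g (m))) = g(1,) = 1
  (g (g (g (m)))) = g(1,) = 1
  (k (g (g (g (m))))) = k(1,) = 2


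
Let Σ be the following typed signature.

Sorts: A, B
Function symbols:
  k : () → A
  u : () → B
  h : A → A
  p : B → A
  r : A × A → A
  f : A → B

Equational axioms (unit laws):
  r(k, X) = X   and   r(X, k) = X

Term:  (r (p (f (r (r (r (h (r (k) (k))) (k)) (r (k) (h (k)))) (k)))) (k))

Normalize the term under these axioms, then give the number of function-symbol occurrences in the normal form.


size = 7

1. (r (p (f (r (r (r (h (r (k) (k))) (k)) (r (k) (h (k)))) (k)))) (k))  →  (p (f (r (r (r (h (r (k) (k))) (k)) (r (k) (h (k)))) (k))))
2. (p (f (r (r (r (h (r (k) (k))) (k)) (r (k) (h (k)))) (k))))  →  (p (f (r (r (h (r (k) (k))) (k)) (r (k) (h (k))))))
3. (p (f (r (r (h (r (k) (k))) (k)) (r (k) (h (k))))))  →  (p (f (r (h (r (k) (k))) (r (k) (h (k))))))
4. (p (f (r (h (r (k) (k))) (r (k) (h (k))))))  →  (p (f (r (h (k)) (r (k) (h (k))))))
5. (p (f (r (h (k)) (r (k) (h (k))))))  →  (p (f (r (h (k)) (h (k)))))
normal form: (p (f (r (h (k)) (h (k)))))


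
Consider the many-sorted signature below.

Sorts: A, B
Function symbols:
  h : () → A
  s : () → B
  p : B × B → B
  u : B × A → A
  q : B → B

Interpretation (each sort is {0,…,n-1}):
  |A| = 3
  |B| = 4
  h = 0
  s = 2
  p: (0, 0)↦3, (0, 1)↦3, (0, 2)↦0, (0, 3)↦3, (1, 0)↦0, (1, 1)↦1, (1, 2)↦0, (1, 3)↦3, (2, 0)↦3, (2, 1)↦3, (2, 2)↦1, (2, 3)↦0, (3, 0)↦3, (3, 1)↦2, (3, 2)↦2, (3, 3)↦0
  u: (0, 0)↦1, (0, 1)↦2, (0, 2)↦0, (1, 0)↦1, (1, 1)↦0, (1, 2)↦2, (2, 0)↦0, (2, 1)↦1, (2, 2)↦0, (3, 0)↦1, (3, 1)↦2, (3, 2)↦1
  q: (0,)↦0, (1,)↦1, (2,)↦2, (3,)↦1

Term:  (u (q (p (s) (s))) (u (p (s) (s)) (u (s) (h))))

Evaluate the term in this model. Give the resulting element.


value = 0

  s = 2
  s = 2
  (p (s) (s)) = p(2, 2) = 1
  (q (p (s) (s))) = q(1,) = 1
  s = 2
  s = 2
  (p (s) (s)) = p(2, 2) = 1
  s = 2
  h = 0
  (u (s) (h)) = u(2, 0) = 0
  (u (p (s) (s)) (u (s) (h))) = u(1, 0) = 1
  (u (q (p (s) (s))) (u (p (s) (s)) (u (s) (h)))) = u(1, 1) = 0


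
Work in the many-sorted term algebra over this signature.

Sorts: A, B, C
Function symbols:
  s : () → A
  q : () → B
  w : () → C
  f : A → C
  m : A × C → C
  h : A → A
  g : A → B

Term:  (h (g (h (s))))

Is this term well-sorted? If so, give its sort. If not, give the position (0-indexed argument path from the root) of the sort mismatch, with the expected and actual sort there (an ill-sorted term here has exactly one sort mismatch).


ill-sorted at position [0]: expected A, got B

      (s) : A
    (h (s)) : A
  (g (h (s))) : B
(h (g (h (s)))) : ✗ arg 0 at [0] has sort B, expected A


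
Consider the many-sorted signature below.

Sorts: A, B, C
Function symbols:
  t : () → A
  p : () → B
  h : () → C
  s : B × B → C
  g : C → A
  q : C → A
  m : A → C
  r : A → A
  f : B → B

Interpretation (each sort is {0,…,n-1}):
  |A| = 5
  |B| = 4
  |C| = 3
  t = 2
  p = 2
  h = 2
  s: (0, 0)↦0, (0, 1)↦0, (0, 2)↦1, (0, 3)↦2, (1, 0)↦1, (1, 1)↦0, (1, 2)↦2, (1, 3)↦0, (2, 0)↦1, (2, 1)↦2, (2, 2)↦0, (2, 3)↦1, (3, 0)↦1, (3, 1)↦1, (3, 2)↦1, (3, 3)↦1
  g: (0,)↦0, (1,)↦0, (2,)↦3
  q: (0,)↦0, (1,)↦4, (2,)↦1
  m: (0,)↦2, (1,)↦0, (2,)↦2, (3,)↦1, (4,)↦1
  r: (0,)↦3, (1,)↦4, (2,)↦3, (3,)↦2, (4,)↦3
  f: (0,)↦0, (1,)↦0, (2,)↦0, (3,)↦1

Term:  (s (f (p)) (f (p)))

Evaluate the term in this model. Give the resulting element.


  p = 2
  (f (p)) = f(2,) = 0
  p = 2
  (f (p)) = f(2,) = 0
  (s (f (p)) (f (p))) = s(0, 0) = 0

value = 0


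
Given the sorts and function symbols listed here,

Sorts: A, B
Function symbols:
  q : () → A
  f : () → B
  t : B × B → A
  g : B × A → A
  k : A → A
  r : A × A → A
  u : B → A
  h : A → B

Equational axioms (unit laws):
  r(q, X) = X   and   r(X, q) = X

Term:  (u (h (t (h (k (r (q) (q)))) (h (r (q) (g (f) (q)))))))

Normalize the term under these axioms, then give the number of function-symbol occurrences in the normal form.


size = 10

1. (u (h (t (h (k (r (q) (q)))) (h (r (q) (g (f) (q)))))))  →  (u (h (t (h (k (q))) (h (r (q) (g (f) (q)))))))
2. (u (h (t (h (k (q))) (h (r (q) (g (f) (q)))))))  →  (u (h (t (h (k (q))) (h (g (f) (q))))))
normal form: (u (h (t (h (k (q))) (h (g (f) (q))))))


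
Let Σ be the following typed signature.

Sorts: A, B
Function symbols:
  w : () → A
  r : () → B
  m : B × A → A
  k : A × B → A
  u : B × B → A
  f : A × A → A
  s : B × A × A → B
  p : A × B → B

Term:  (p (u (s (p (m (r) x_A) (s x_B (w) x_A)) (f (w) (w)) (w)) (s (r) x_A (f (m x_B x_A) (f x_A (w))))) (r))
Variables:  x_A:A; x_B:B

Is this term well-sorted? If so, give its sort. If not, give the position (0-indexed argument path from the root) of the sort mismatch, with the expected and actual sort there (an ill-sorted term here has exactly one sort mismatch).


well-sorted; sort = B

          (r) : B
          x_A : A
        (m (r) x_A) : A
          x_B : B
          (w) : A
          x_A : A
        (s x_B (w) x_A) : B
      (p (m (r) x_A) (s x_B (w) x_A)) : B
        (w) : A
        (w) : A
      (f (w) (w)) : A
      (w) : A
    (s (p (m (r) x_A) (s x_B (w) x_A)) (f (w) (w)) (w)) : B
      (r) : B
      x_A : A
          x_B : B
          x_A : A
        (m x_B x_A) : A
          x_A : A
          (w) : A
        (f x_A (w)) : A
      (f (m x_B x_A) (f x_A (w))) : A
    (s (r) x_A (f (m x_B x_A) (f x_A (w)))) : B
  (u (s (p (m (r) x_A) (s x_B (w) x_A)) (f (w) (w)) (w)) (s (r) x_A (f (m x_B x_A) (f x_A (w))))) : A
  (r) : B
(p (u (s (p (m (r) x_A) (s x_B (w) x_A)) (f (w) (w)) (w)) (s (r) x_A (f (m x_B x_A) (f x_A (w))))) (r)) : B


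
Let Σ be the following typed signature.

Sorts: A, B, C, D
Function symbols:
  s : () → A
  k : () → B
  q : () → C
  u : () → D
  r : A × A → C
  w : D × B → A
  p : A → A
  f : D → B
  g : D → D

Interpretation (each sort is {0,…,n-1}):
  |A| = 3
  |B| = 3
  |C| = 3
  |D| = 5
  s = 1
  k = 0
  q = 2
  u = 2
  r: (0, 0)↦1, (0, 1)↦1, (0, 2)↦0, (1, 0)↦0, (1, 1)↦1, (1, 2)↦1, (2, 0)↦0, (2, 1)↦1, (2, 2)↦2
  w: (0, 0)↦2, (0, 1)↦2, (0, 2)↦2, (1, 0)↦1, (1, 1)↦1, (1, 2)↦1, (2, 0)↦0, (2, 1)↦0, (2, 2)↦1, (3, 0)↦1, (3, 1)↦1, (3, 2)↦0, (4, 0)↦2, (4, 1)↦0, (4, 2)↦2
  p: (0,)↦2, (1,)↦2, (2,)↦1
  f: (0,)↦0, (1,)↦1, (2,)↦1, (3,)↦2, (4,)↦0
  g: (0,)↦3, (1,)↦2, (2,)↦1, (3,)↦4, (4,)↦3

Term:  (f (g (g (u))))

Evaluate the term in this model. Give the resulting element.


  u = 2
  (g (u)) = g(2,) = 1
  (g (g (u))) = g(1,) = 2
  (f (g (g (u)))) = f(2,) = 1

value = 1


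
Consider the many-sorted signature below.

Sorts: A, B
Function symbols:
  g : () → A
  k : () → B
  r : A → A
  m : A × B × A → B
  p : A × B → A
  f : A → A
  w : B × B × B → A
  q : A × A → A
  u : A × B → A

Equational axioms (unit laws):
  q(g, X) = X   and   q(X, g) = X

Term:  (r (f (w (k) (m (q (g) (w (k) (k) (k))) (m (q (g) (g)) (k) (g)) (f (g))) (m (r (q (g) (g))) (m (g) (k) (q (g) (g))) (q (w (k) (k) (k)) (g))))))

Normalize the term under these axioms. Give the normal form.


1. (r (f (w (k) (m (q (g) (w (k) (k) (k))) (m (q (g) (g)) (k) (g)) (f (g))) (m (r (q (g) (g))) (m (g) (k) (q (g) (g))) (q (w (k) (k) (k)) (g))))))  →  (r (f (w (k) (m (w (k) (k) (k)) (m (q (g) (g)) (k) (g)) (f (g))) (m (r (q (g) (g))) (m (g) (k) (q (g) (g))) (q (w (k) (k) (k)) (g))))))
2. (r (f (w (k) (m (w (k) (k) (k)) (m (q (g) (g)) (k) (g)) (f (g))) (m (r (q (g) (g))) (m (g) (k) (q (g) (g))) (q (w (k) (k) (k)) (g))))))  →  (r (f (w (k) (m (w (k) (k) (k)) (m (g) (k) (g)) (f (g))) (m (r (q (g) (g))) (m (g) (k) (q (g) (g))) (q (w (k) (k) (k)) (g))))))
3. (r (f (w (k) (m (w (k) (k) (k)) (m (g) (k) (g)) (f (g))) (m (r (q (g) (g))) (m (g) (k) (q (g) (g))) (q (w (k) (k) (k)) (g))))))  →  (r (f (w (k) (m (w (k) (k) (k)) (m (g) (k) (g)) (f (g))) (m (r (g)) (m (g) (k) (q (g) (g))) (q (w (k) (k) (k)) (g))))))
4. (r (f (w (k) (m (w (k) (k) (k)) (m (g) (k) (g)) (f (g))) (m (r (g)) (m (g) (k) (q (g) (g))) (q (w (k) (k) (k)) (g))))))  →  (r (f (w (k) (m (w (k) (k) (k)) (m (g) (k) (g)) (f (g))) (m (r (g)) (m (g) (k) (g)) (q (w (k) (k) (k)) (g))))))
5. (r (f (w (k) (m (w (k) (k) (k)) (m (g) (k) (g)) (f (g))) (m (r (g)) (m (g) (k) (g)) (q (w (k) (k) (k)) (g))))))  →  (r (f (w (k) (m (w (k) (k) (k)) (m (g) (k) (g)) (f (g))) (m (r (g)) (m (g) (k) (g)) (w (k) (k) (k))))))

normal form = (r (f (w (k) (m (w (k) (k) (k)) (m (g) (k) (g)) (f (g))) (m (r (g)) (m (g) (k) (g)) (w (k) (k) (k))))))
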